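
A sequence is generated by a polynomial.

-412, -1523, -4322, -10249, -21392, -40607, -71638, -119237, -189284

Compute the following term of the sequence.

-288907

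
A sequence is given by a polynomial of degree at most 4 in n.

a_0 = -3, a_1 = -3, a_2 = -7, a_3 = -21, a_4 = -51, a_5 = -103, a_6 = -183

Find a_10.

First differences: 0 , -4 , -14 , -30 , -52 , -80
Second differences: -4 , -10 , -16 , -22 , -28
Third differences: -6 , -6 , -6 , -6
The third differences are constant (-6).
-28 − 6 = -34;  -80 − 34 = -114;  -183 − 114 = -297
-34 − 6 = -40;  -114 − 40 = -154;  -297 − 154 = -451
-40 − 6 = -46;  -154 − 46 = -200;  -451 − 200 = -651
-46 − 6 = -52;  -200 − 52 = -252;  -651 − 252 = -903

-903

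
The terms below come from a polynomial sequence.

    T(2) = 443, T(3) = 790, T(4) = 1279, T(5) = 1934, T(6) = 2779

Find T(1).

214

D1: 347, 489, 655, 845
D2: 142, 166, 190
D3: 24, 24
The third differences are constant at 24.
Work back: 142 − 24 = 118;  347 − 118 = 229;  443 − 229 = 214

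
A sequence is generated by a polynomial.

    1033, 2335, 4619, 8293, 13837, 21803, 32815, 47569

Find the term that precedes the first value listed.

1302, 2284, 3674, 5544, 7966, 11012, 14754
982, 1390, 1870, 2422, 3046, 3742
408, 480, 552, 624, 696
72, 72, 72, 72
The fourth differences are constant at 72.
Work back: 408 − 72 = 336;  982 − 336 = 646;  1302 − 646 = 656;  1033 − 656 = 377

377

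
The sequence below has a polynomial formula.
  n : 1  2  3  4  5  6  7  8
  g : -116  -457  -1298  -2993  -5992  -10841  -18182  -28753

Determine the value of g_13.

-162608

Δ: -341 , -841 , -1695 , -2999 , -4849 , -7341 , -10571
Δ²: -500 , -854 , -1304 , -1850 , -2492 , -3230
Δ³: -354 , -450 , -546 , -642 , -738
Δ⁴: -96 , -96 , -96 , -96
The fourth differences are constant (-96).
-738 − 96 = -834;  -3230 − 834 = -4064;  -10571 − 4064 = -14635;  -28753 − 14635 = -43388
-834 − 96 = -930;  -4064 − 930 = -4994;  -14635 − 4994 = -19629;  -43388 − 19629 = -63017
-930 − 96 = -1026;  -4994 − 1026 = -6020;  -19629 − 6020 = -25649;  -63017 − 25649 = -88666
-1026 − 96 = -1122;  -6020 − 1122 = -7142;  -25649 − 7142 = -32791;  -88666 − 32791 = -121457
-1122 − 96 = -1218;  -7142 − 1218 = -8360;  -32791 − 8360 = -41151;  -121457 − 41151 = -162608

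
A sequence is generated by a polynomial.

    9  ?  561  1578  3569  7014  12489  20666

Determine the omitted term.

Using the last 6 terms:
Δ: 1017  1991  3445  5475  8177
Δ²: 974  1454  2030  2702
Δ³: 480  576  672
Δ⁴: 96  96
Constant fourth difference = 96.
Extend backward: 480 − 96 = 384;  974 − 384 = 590;  1017 − 590 = 427;  561 − 427 = 134

134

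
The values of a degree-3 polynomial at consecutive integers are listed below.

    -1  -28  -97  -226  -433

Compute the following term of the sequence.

-736

D1: -27, -69, -129, -207
D2: -42, -60, -78
D3: -18, -18
Constant third difference = -18, so extend:
-78 − 18 = -96;  -207 − 96 = -303;  -433 − 303 = -736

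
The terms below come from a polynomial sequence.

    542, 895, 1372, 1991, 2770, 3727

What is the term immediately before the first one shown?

353  477  619  779  957
124  142  160  178
18  18  18
The third differences are constant at 18.
Work back: 124 − 18 = 106;  353 − 106 = 247;  542 − 247 = 295

295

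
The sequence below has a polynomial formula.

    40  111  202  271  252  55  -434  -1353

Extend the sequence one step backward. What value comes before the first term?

7

Δ: 71, 91, 69, -19, -197, -489, -919
Δ²: 20, -22, -88, -178, -292, -430
Δ³: -42, -66, -90, -114, -138
Δ⁴: -24, -24, -24, -24
The fourth differences are constant at -24.
Work back: -42 + 24 = -18;  20 + 18 = 38;  71 − 38 = 33;  40 − 33 = 7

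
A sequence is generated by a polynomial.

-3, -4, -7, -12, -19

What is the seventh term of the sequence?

Δ: -1, -3, -5, -7
Δ²: -2, -2, -2
Second differences constant at -2.
-7 − 2 = -9;  -19 − 9 = -28
-9 − 2 = -11;  -28 − 11 = -39

-39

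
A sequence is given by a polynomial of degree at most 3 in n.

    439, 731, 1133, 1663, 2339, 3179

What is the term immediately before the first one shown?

239

Δ: 292  402  530  676  840
Δ²: 110  128  146  164
Δ³: 18  18  18
The third differences are constant at 18.
Work back: 110 − 18 = 92;  292 − 92 = 200;  439 − 200 = 239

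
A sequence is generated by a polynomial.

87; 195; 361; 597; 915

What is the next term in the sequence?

1327

Δ: 108, 166, 236, 318
Δ²: 58, 70, 82
Δ³: 12, 12
The third differences are constant (12).
82 + 12 = 94;  318 + 94 = 412;  915 + 412 = 1327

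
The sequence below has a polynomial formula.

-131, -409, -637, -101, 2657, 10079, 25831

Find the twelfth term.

473771

D1: -278 , -228 , 536 , 2758 , 7422 , 15752
D2: 50 , 764 , 2222 , 4664 , 8330
D3: 714 , 1458 , 2442 , 3666
D4: 744 , 984 , 1224
D5: 240 , 240
The fifth differences are constant (240).
1224 + 240 = 1464;  3666 + 1464 = 5130;  8330 + 5130 = 13460;  15752 + 13460 = 29212;  25831 + 29212 = 55043
1464 + 240 = 1704;  5130 + 1704 = 6834;  13460 + 6834 = 20294;  29212 + 20294 = 49506;  55043 + 49506 = 104549
1704 + 240 = 1944;  6834 + 1944 = 8778;  20294 + 8778 = 29072;  49506 + 29072 = 78578;  104549 + 78578 = 183127
1944 + 240 = 2184;  8778 + 2184 = 10962;  29072 + 10962 = 40034;  78578 + 40034 = 118612;  183127 + 118612 = 301739
2184 + 240 = 2424;  10962 + 2424 = 13386;  40034 + 13386 = 53420;  118612 + 53420 = 172032;  301739 + 172032 = 473771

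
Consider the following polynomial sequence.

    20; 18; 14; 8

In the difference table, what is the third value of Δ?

-6

First differences: -2, -4, -6
Second differences: -2, -2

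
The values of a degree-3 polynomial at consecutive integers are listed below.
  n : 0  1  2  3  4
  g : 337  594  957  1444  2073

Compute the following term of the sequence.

2862

Δ: 257 , 363 , 487 , 629
Δ²: 106 , 124 , 142
Δ³: 18 , 18
Third differences constant at 18.
142 + 18 = 160;  629 + 160 = 789;  2073 + 789 = 2862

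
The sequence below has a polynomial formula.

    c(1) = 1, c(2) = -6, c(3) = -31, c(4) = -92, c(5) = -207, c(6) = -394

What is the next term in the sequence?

-671

-7  -25  -61  -115  -187
-18  -36  -54  -72
-18  -18  -18
The third differences are constant (-18).
-72 − 18 = -90;  -187 − 90 = -277;  -394 − 277 = -671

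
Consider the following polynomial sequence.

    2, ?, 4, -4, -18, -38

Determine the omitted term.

6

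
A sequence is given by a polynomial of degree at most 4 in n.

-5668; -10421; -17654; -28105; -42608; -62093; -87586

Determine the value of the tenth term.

-211813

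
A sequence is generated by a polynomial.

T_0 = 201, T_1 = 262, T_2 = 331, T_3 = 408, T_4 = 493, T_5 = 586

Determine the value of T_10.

1171

First differences: 61, 69, 77, 85, 93
Second differences: 8, 8, 8, 8
Second differences constant at 8.
93 + 8 = 101;  586 + 101 = 687
101 + 8 = 109;  687 + 109 = 796
109 + 8 = 117;  796 + 117 = 913
117 + 8 = 125;  913 + 125 = 1038
125 + 8 = 133;  1038 + 133 = 1171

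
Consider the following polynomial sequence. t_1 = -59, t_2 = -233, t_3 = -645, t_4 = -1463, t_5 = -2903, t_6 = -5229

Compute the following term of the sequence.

-8753

-174, -412, -818, -1440, -2326
-238, -406, -622, -886
-168, -216, -264
-48, -48
The fourth differences are constant (-48).
-264 − 48 = -312;  -886 − 312 = -1198;  -2326 − 1198 = -3524;  -5229 − 3524 = -8753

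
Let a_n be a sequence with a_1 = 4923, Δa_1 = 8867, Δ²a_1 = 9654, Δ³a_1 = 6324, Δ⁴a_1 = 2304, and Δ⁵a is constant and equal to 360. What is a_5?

Build the table forward from the leading diagonal:
Fifth differences: 360  360  360  360  360
Fourth differences: 2304  2664  3024  3384  3744
Third differences: 6324  8628  11292  14316  17700
Second differences: 9654  15978  24606  35898  50214
First differences: 8867  18521  34499  59105  95003
a: 4923  13790  32311  66810  125915

125915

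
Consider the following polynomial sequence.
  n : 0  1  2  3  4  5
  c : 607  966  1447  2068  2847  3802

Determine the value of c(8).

7903

Δ: 359  481  621  779  955
Δ²: 122  140  158  176
Δ³: 18  18  18
Constant third difference = 18, so extend:
176 + 18 = 194;  955 + 194 = 1149;  3802 + 1149 = 4951
194 + 18 = 212;  1149 + 212 = 1361;  4951 + 1361 = 6312
212 + 18 = 230;  1361 + 230 = 1591;  6312 + 1591 = 7903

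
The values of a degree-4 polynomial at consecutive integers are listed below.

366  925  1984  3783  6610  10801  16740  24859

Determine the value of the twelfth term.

D1: 559, 1059, 1799, 2827, 4191, 5939, 8119
D2: 500, 740, 1028, 1364, 1748, 2180
D3: 240, 288, 336, 384, 432
D4: 48, 48, 48, 48
The fourth differences are constant (48).
432 + 48 = 480;  2180 + 480 = 2660;  8119 + 2660 = 10779;  24859 + 10779 = 35638
480 + 48 = 528;  2660 + 528 = 3188;  10779 + 3188 = 13967;  35638 + 13967 = 49605
528 + 48 = 576;  3188 + 576 = 3764;  13967 + 3764 = 17731;  49605 + 17731 = 67336
576 + 48 = 624;  3764 + 624 = 4388;  17731 + 4388 = 22119;  67336 + 22119 = 89455

89455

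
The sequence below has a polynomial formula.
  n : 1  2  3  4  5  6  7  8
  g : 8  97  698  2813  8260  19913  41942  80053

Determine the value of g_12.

89, 601, 2115, 5447, 11653, 22029, 38111
512, 1514, 3332, 6206, 10376, 16082
1002, 1818, 2874, 4170, 5706
816, 1056, 1296, 1536
240, 240, 240
The fifth differences are constant (240).
1536 + 240 = 1776;  5706 + 1776 = 7482;  16082 + 7482 = 23564;  38111 + 23564 = 61675;  80053 + 61675 = 141728
1776 + 240 = 2016;  7482 + 2016 = 9498;  23564 + 9498 = 33062;  61675 + 33062 = 94737;  141728 + 94737 = 236465
2016 + 240 = 2256;  9498 + 2256 = 11754;  33062 + 11754 = 44816;  94737 + 44816 = 139553;  236465 + 139553 = 376018
2256 + 240 = 2496;  11754 + 2496 = 14250;  44816 + 14250 = 59066;  139553 + 59066 = 198619;  376018 + 198619 = 574637

574637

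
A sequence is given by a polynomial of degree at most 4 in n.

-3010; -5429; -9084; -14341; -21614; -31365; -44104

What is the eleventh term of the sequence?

-136820

-2419, -3655, -5257, -7273, -9751, -12739
-1236, -1602, -2016, -2478, -2988
-366, -414, -462, -510
-48, -48, -48
The fourth differences are constant (-48).
-510 − 48 = -558;  -2988 − 558 = -3546;  -12739 − 3546 = -16285;  -44104 − 16285 = -60389
-558 − 48 = -606;  -3546 − 606 = -4152;  -16285 − 4152 = -20437;  -60389 − 20437 = -80826
-606 − 48 = -654;  -4152 − 654 = -4806;  -20437 − 4806 = -25243;  -80826 − 25243 = -106069
-654 − 48 = -702;  -4806 − 702 = -5508;  -25243 − 5508 = -30751;  -106069 − 30751 = -136820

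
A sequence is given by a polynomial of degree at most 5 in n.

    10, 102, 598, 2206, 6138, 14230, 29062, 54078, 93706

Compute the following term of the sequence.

153478

First differences: 92 , 496 , 1608 , 3932 , 8092 , 14832 , 25016 , 39628
Second differences: 404 , 1112 , 2324 , 4160 , 6740 , 10184 , 14612
Third differences: 708 , 1212 , 1836 , 2580 , 3444 , 4428
Fourth differences: 504 , 624 , 744 , 864 , 984
Fifth differences: 120 , 120 , 120 , 120
Fifth differences constant at 120.
984 + 120 = 1104;  4428 + 1104 = 5532;  14612 + 5532 = 20144;  39628 + 20144 = 59772;  93706 + 59772 = 153478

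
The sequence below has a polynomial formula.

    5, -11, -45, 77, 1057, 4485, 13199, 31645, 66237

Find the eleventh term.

Δ: -16 , -34 , 122 , 980 , 3428 , 8714 , 18446 , 34592
Δ²: -18 , 156 , 858 , 2448 , 5286 , 9732 , 16146
Δ³: 174 , 702 , 1590 , 2838 , 4446 , 6414
Δ⁴: 528 , 888 , 1248 , 1608 , 1968
Δ⁵: 360 , 360 , 360 , 360
Fifth differences constant at 360.
1968 + 360 = 2328;  6414 + 2328 = 8742;  16146 + 8742 = 24888;  34592 + 24888 = 59480;  66237 + 59480 = 125717
2328 + 360 = 2688;  8742 + 2688 = 11430;  24888 + 11430 = 36318;  59480 + 36318 = 95798;  125717 + 95798 = 221515

221515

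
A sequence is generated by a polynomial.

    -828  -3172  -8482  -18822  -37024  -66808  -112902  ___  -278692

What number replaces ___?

Using the first 7 terms:
First differences: -2344, -5310, -10340, -18202, -29784, -46094
Second differences: -2966, -5030, -7862, -11582, -16310
Third differences: -2064, -2832, -3720, -4728
Fourth differences: -768, -888, -1008
Fifth differences: -120, -120
Constant fifth difference = -120.
Extend forward: -1008 − 120 = -1128;  -4728 − 1128 = -5856;  -16310 − 5856 = -22166;  -46094 − 22166 = -68260;  -112902 − 68260 = -181162

-181162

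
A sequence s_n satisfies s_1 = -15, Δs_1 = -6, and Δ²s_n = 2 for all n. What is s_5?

-27

Build the table forward from the leading diagonal:
Second differences: 2, 2, 2, 2, 2
First differences: -6, -4, -2, 0, 2
s: -15, -21, -25, -27, -27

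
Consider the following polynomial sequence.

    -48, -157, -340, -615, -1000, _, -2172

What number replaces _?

-1513

Using the first 5 terms:
D1: -109  -183  -275  -385
D2: -74  -92  -110
D3: -18  -18
Constant third difference = -18.
Extend forward: -110 − 18 = -128;  -385 − 128 = -513;  -1000 − 513 = -1513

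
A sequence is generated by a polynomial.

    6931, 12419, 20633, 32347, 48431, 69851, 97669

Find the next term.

133043

First differences: 5488, 8214, 11714, 16084, 21420, 27818
Second differences: 2726, 3500, 4370, 5336, 6398
Third differences: 774, 870, 966, 1062
Fourth differences: 96, 96, 96
The fourth differences are constant (96).
1062 + 96 = 1158;  6398 + 1158 = 7556;  27818 + 7556 = 35374;  97669 + 35374 = 133043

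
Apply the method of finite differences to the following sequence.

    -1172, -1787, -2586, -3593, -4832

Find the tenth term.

-15347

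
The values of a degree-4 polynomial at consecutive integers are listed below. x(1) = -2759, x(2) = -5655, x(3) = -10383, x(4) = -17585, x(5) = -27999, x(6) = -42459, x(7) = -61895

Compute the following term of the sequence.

-87333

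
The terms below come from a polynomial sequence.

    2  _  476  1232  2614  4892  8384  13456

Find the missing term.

Using the last 6 terms:
Δ: 756, 1382, 2278, 3492, 5072
Δ²: 626, 896, 1214, 1580
Δ³: 270, 318, 366
Δ⁴: 48, 48
Constant fourth difference = 48.
Extend backward: 270 − 48 = 222;  626 − 222 = 404;  756 − 404 = 352;  476 − 352 = 124

124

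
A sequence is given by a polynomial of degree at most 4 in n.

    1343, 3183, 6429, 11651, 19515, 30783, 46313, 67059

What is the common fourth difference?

D1: 1840, 3246, 5222, 7864, 11268, 15530, 20746
D2: 1406, 1976, 2642, 3404, 4262, 5216
D3: 570, 666, 762, 858, 954
D4: 96, 96, 96, 96

96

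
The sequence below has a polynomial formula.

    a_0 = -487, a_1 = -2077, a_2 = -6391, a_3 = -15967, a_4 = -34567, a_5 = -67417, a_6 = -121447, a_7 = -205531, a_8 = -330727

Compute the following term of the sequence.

-510517

D1: -1590, -4314, -9576, -18600, -32850, -54030, -84084, -125196
D2: -2724, -5262, -9024, -14250, -21180, -30054, -41112
D3: -2538, -3762, -5226, -6930, -8874, -11058
D4: -1224, -1464, -1704, -1944, -2184
D5: -240, -240, -240, -240
Fifth differences constant at -240.
-2184 − 240 = -2424;  -11058 − 2424 = -13482;  -41112 − 13482 = -54594;  -125196 − 54594 = -179790;  -330727 − 179790 = -510517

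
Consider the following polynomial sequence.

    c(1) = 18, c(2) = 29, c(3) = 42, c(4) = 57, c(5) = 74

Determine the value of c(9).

11 , 13 , 15 , 17
2 , 2 , 2
Second differences constant at 2.
17 + 2 = 19;  74 + 19 = 93
19 + 2 = 21;  93 + 21 = 114
21 + 2 = 23;  114 + 23 = 137
23 + 2 = 25;  137 + 25 = 162

162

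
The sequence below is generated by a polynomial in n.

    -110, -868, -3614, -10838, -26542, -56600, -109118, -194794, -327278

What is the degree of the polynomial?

5

Δ: -758, -2746, -7224, -15704, -30058, -52518, -85676, -132484
Δ²: -1988, -4478, -8480, -14354, -22460, -33158, -46808
Δ³: -2490, -4002, -5874, -8106, -10698, -13650
Δ⁴: -1512, -1872, -2232, -2592, -2952
Δ⁵: -360, -360, -360, -360
The fifth differences are constant, so the polynomial has degree 5.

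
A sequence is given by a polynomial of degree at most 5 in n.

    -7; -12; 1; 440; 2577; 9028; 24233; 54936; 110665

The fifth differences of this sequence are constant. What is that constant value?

D1: -5, 13, 439, 2137, 6451, 15205, 30703, 55729
D2: 18, 426, 1698, 4314, 8754, 15498, 25026
D3: 408, 1272, 2616, 4440, 6744, 9528
D4: 864, 1344, 1824, 2304, 2784
D5: 480, 480, 480, 480

480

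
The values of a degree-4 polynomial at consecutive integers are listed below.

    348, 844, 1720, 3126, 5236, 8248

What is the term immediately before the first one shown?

496, 876, 1406, 2110, 3012
380, 530, 704, 902
150, 174, 198
24, 24
The fourth differences are constant at 24.
Work back: 150 − 24 = 126;  380 − 126 = 254;  496 − 254 = 242;  348 − 242 = 106

106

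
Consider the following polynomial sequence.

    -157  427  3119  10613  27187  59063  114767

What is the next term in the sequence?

205489

D1: 584, 2692, 7494, 16574, 31876, 55704
D2: 2108, 4802, 9080, 15302, 23828
D3: 2694, 4278, 6222, 8526
D4: 1584, 1944, 2304
D5: 360, 360
The fifth differences are constant (360).
2304 + 360 = 2664;  8526 + 2664 = 11190;  23828 + 11190 = 35018;  55704 + 35018 = 90722;  114767 + 90722 = 205489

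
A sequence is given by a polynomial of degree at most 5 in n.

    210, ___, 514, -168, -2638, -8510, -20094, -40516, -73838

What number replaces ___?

446

Using the last 7 terms:
First differences: -682  -2470  -5872  -11584  -20422  -33322
Second differences: -1788  -3402  -5712  -8838  -12900
Third differences: -1614  -2310  -3126  -4062
Fourth differences: -696  -816  -936
Fifth differences: -120  -120
Constant fifth difference = -120.
Extend backward: -696 + 120 = -576;  -1614 + 576 = -1038;  -1788 + 1038 = -750;  -682 + 750 = 68;  514 − 68 = 446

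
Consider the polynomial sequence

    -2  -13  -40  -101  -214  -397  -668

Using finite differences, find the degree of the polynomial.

3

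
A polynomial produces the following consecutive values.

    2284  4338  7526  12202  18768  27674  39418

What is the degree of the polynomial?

4

D1: 2054, 3188, 4676, 6566, 8906, 11744
D2: 1134, 1488, 1890, 2340, 2838
D3: 354, 402, 450, 498
D4: 48, 48, 48
The fourth differences are constant, so the polynomial has degree 4.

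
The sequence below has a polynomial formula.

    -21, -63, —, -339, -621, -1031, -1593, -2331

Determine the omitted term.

Using the last 5 terms:
D1: -282  -410  -562  -738
D2: -128  -152  -176
D3: -24  -24
Constant third difference = -24.
Extend backward: -128 + 24 = -104;  -282 + 104 = -178;  -339 + 178 = -161

-161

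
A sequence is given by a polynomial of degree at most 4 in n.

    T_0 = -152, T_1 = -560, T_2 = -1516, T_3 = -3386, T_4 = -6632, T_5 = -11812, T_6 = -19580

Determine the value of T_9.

Δ: -408 , -956 , -1870 , -3246 , -5180 , -7768
Δ²: -548 , -914 , -1376 , -1934 , -2588
Δ³: -366 , -462 , -558 , -654
Δ⁴: -96 , -96 , -96
Fourth differences constant at -96.
-654 − 96 = -750;  -2588 − 750 = -3338;  -7768 − 3338 = -11106;  -19580 − 11106 = -30686
-750 − 96 = -846;  -3338 − 846 = -4184;  -11106 − 4184 = -15290;  -30686 − 15290 = -45976
-846 − 96 = -942;  -4184 − 942 = -5126;  -15290 − 5126 = -20416;  -45976 − 20416 = -66392

-66392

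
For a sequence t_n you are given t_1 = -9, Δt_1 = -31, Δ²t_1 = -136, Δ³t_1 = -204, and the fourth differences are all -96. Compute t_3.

-207

Build the table forward from the leading diagonal:
Δ⁴: -96  -96  -96
Δ³: -204  -300  -396
Δ²: -136  -340  -640
Δ: -31  -167  -507
t: -9  -40  -207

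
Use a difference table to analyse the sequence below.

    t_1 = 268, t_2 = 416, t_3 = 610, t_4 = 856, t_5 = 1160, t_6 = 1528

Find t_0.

160

D1: 148, 194, 246, 304, 368
D2: 46, 52, 58, 64
D3: 6, 6, 6
The third differences are constant at 6.
Work back: 46 − 6 = 40;  148 − 40 = 108;  268 − 108 = 160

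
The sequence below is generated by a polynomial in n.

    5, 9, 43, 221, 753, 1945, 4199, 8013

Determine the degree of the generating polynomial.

4

Δ: 4, 34, 178, 532, 1192, 2254, 3814
Δ²: 30, 144, 354, 660, 1062, 1560
Δ³: 114, 210, 306, 402, 498
Δ⁴: 96, 96, 96, 96
The fourth differences are constant, so the polynomial has degree 4.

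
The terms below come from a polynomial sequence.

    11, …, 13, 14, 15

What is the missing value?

12

Using the last 3 terms:
1, 1
Constant first difference = 1.
Extend backward: 13 − 1 = 12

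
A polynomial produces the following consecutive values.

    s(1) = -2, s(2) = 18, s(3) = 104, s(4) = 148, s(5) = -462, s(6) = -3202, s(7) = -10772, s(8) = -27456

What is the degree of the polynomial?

Δ: 20, 86, 44, -610, -2740, -7570, -16684
Δ²: 66, -42, -654, -2130, -4830, -9114
Δ³: -108, -612, -1476, -2700, -4284
Δ⁴: -504, -864, -1224, -1584
Δ⁵: -360, -360, -360
The fifth differences are constant, so the polynomial has degree 5.

5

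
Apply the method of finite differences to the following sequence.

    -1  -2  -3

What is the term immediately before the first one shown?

First differences: -1, -1
The first differences are constant at -1.
Work back: -1 + 1 = 0

0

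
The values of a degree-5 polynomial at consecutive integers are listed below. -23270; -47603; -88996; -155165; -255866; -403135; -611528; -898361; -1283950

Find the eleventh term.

Δ: -24333, -41393, -66169, -100701, -147269, -208393, -286833, -385589
Δ²: -17060, -24776, -34532, -46568, -61124, -78440, -98756
Δ³: -7716, -9756, -12036, -14556, -17316, -20316
Δ⁴: -2040, -2280, -2520, -2760, -3000
Δ⁵: -240, -240, -240, -240
Constant fifth difference = -240, so extend:
-3000 − 240 = -3240;  -20316 − 3240 = -23556;  -98756 − 23556 = -122312;  -385589 − 122312 = -507901;  -1283950 − 507901 = -1791851
-3240 − 240 = -3480;  -23556 − 3480 = -27036;  -122312 − 27036 = -149348;  -507901 − 149348 = -657249;  -1791851 − 657249 = -2449100

-2449100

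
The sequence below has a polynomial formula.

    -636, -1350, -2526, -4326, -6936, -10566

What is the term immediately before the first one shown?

-246

First differences: -714  -1176  -1800  -2610  -3630
Second differences: -462  -624  -810  -1020
Third differences: -162  -186  -210
Fourth differences: -24  -24
The fourth differences are constant at -24.
Work back: -162 + 24 = -138;  -462 + 138 = -324;  -714 + 324 = -390;  -636 + 390 = -246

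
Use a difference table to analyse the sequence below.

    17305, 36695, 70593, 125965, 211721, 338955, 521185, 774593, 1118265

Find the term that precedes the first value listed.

7161

Δ: 19390  33898  55372  85756  127234  182230  253408  343672
Δ²: 14508  21474  30384  41478  54996  71178  90264
Δ³: 6966  8910  11094  13518  16182  19086
Δ⁴: 1944  2184  2424  2664  2904
Δ⁵: 240  240  240  240
The fifth differences are constant at 240.
Work back: 1944 − 240 = 1704;  6966 − 1704 = 5262;  14508 − 5262 = 9246;  19390 − 9246 = 10144;  17305 − 10144 = 7161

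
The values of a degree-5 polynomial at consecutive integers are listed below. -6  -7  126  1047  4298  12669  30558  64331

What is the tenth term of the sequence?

D1: -1 , 133 , 921 , 3251 , 8371 , 17889 , 33773
D2: 134 , 788 , 2330 , 5120 , 9518 , 15884
D3: 654 , 1542 , 2790 , 4398 , 6366
D4: 888 , 1248 , 1608 , 1968
D5: 360 , 360 , 360
The fifth differences are constant (360).
1968 + 360 = 2328;  6366 + 2328 = 8694;  15884 + 8694 = 24578;  33773 + 24578 = 58351;  64331 + 58351 = 122682
2328 + 360 = 2688;  8694 + 2688 = 11382;  24578 + 11382 = 35960;  58351 + 35960 = 94311;  122682 + 94311 = 216993

216993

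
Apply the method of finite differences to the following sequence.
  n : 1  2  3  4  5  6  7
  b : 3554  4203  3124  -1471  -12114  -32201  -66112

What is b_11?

-468756

649  -1079  -4595  -10643  -20087  -33911
-1728  -3516  -6048  -9444  -13824
-1788  -2532  -3396  -4380
-744  -864  -984
-120  -120
Fifth differences constant at -120.
-984 − 120 = -1104;  -4380 − 1104 = -5484;  -13824 − 5484 = -19308;  -33911 − 19308 = -53219;  -66112 − 53219 = -119331
-1104 − 120 = -1224;  -5484 − 1224 = -6708;  -19308 − 6708 = -26016;  -53219 − 26016 = -79235;  -119331 − 79235 = -198566
-1224 − 120 = -1344;  -6708 − 1344 = -8052;  -26016 − 8052 = -34068;  -79235 − 34068 = -113303;  -198566 − 113303 = -311869
-1344 − 120 = -1464;  -8052 − 1464 = -9516;  -34068 − 9516 = -43584;  -113303 − 43584 = -156887;  -311869 − 156887 = -468756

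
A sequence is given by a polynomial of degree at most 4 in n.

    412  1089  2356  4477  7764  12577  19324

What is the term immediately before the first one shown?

109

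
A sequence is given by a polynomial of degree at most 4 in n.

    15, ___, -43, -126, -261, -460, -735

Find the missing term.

Using the last 5 terms:
-83  -135  -199  -275
-52  -64  -76
-12  -12
Constant third difference = -12.
Extend backward: -52 + 12 = -40;  -83 + 40 = -43;  -43 + 43 = 0

0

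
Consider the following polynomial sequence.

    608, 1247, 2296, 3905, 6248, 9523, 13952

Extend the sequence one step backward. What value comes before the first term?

253

Δ: 639, 1049, 1609, 2343, 3275, 4429
Δ²: 410, 560, 734, 932, 1154
Δ³: 150, 174, 198, 222
Δ⁴: 24, 24, 24
The fourth differences are constant at 24.
Work back: 150 − 24 = 126;  410 − 126 = 284;  639 − 284 = 355;  608 − 355 = 253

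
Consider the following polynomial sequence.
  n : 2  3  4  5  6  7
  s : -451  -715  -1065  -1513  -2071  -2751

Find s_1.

-261

D1: -264, -350, -448, -558, -680
D2: -86, -98, -110, -122
D3: -12, -12, -12
The third differences are constant at -12.
Work back: -86 + 12 = -74;  -264 + 74 = -190;  -451 + 190 = -261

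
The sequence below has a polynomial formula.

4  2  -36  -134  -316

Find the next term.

D1: -2 , -38 , -98 , -182
D2: -36 , -60 , -84
D3: -24 , -24
Constant third difference = -24, so extend:
-84 − 24 = -108;  -182 − 108 = -290;  -316 − 290 = -606

-606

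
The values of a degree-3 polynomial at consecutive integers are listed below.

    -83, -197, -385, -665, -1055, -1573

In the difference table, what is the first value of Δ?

Δ: -114, -188, -280, -390, -518
Δ²: -74, -92, -110, -128
Δ³: -18, -18, -18

-114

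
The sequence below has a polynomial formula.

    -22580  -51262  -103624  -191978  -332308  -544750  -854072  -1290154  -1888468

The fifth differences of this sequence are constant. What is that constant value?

-480

Δ: -28682, -52362, -88354, -140330, -212442, -309322, -436082, -598314
Δ²: -23680, -35992, -51976, -72112, -96880, -126760, -162232
Δ³: -12312, -15984, -20136, -24768, -29880, -35472
Δ⁴: -3672, -4152, -4632, -5112, -5592
Δ⁵: -480, -480, -480, -480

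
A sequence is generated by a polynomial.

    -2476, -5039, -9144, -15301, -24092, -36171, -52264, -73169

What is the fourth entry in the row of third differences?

D1: -2563, -4105, -6157, -8791, -12079, -16093, -20905
D2: -1542, -2052, -2634, -3288, -4014, -4812
D3: -510, -582, -654, -726, -798
D4: -72, -72, -72, -72

-726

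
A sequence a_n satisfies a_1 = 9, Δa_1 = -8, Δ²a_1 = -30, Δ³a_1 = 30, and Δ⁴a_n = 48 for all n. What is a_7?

831

Build the table forward from the leading diagonal:
Fourth differences: 48  48  48  48  48  48  48
Third differences: 30  78  126  174  222  270  318
Second differences: -30  0  78  204  378  600  870
First differences: -8  -38  -38  40  244  622  1222
a: 9  1  -37  -75  -35  209  831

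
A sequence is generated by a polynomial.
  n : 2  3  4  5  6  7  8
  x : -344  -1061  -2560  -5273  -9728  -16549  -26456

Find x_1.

D1: -717, -1499, -2713, -4455, -6821, -9907
D2: -782, -1214, -1742, -2366, -3086
D3: -432, -528, -624, -720
D4: -96, -96, -96
The fourth differences are constant at -96.
Work back: -432 + 96 = -336;  -782 + 336 = -446;  -717 + 446 = -271;  -344 + 271 = -73

-73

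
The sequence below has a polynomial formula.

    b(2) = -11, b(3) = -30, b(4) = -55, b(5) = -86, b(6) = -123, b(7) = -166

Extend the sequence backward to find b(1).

2

Δ: -19, -25, -31, -37, -43
Δ²: -6, -6, -6, -6
The second differences are constant at -6.
Work back: -19 + 6 = -13;  -11 + 13 = 2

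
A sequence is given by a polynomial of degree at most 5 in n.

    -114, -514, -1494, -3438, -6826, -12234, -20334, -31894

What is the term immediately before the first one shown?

Δ: -400, -980, -1944, -3388, -5408, -8100, -11560
Δ²: -580, -964, -1444, -2020, -2692, -3460
Δ³: -384, -480, -576, -672, -768
Δ⁴: -96, -96, -96, -96
The fourth differences are constant at -96.
Work back: -384 + 96 = -288;  -580 + 288 = -292;  -400 + 292 = -108;  -114 + 108 = -6

-6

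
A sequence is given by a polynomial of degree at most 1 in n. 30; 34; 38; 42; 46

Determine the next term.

First differences: 4  4  4  4
The first differences are constant (4).
46 + 4 = 50

50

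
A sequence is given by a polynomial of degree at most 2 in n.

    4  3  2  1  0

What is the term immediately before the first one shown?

5

Δ: -1, -1, -1, -1
The first differences are constant at -1.
Work back: 4 + 1 = 5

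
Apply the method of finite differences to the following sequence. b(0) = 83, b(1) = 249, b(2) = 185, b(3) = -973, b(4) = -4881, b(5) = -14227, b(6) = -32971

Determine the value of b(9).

Δ: 166 , -64 , -1158 , -3908 , -9346 , -18744
Δ²: -230 , -1094 , -2750 , -5438 , -9398
Δ³: -864 , -1656 , -2688 , -3960
Δ⁴: -792 , -1032 , -1272
Δ⁵: -240 , -240
The fifth differences are constant (-240).
-1272 − 240 = -1512;  -3960 − 1512 = -5472;  -9398 − 5472 = -14870;  -18744 − 14870 = -33614;  -32971 − 33614 = -66585
-1512 − 240 = -1752;  -5472 − 1752 = -7224;  -14870 − 7224 = -22094;  -33614 − 22094 = -55708;  -66585 − 55708 = -122293
-1752 − 240 = -1992;  -7224 − 1992 = -9216;  -22094 − 9216 = -31310;  -55708 − 31310 = -87018;  -122293 − 87018 = -209311

-209311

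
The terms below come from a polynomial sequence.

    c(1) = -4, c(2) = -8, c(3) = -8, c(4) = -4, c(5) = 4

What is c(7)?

First differences: -4, 0, 4, 8
Second differences: 4, 4, 4
The second differences are constant (4).
8 + 4 = 12;  4 + 12 = 16
12 + 4 = 16;  16 + 16 = 32

32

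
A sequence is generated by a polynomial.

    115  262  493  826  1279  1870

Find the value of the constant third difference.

Δ: 147, 231, 333, 453, 591
Δ²: 84, 102, 120, 138
Δ³: 18, 18, 18

18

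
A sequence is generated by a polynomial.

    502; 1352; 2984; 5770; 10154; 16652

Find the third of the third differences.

516

D1: 850, 1632, 2786, 4384, 6498
D2: 782, 1154, 1598, 2114
D3: 372, 444, 516
D4: 72, 72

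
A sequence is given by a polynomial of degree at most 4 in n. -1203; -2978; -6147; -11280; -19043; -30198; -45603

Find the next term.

D1: -1775, -3169, -5133, -7763, -11155, -15405
D2: -1394, -1964, -2630, -3392, -4250
D3: -570, -666, -762, -858
D4: -96, -96, -96
Fourth differences constant at -96.
-858 − 96 = -954;  -4250 − 954 = -5204;  -15405 − 5204 = -20609;  -45603 − 20609 = -66212

-66212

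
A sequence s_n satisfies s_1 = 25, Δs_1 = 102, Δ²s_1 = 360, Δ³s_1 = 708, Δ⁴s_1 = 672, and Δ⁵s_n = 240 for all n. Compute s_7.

Build the table forward from the leading diagonal:
Fifth differences: 240, 240, 240, 240, 240, 240, 240
Fourth differences: 672, 912, 1152, 1392, 1632, 1872, 2112
Third differences: 708, 1380, 2292, 3444, 4836, 6468, 8340
Second differences: 360, 1068, 2448, 4740, 8184, 13020, 19488
First differences: 102, 462, 1530, 3978, 8718, 16902, 29922
s: 25, 127, 589, 2119, 6097, 14815, 31717

31717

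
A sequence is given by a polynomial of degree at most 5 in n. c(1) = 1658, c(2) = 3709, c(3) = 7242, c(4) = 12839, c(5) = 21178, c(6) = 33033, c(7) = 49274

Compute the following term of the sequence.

70867

2051 , 3533 , 5597 , 8339 , 11855 , 16241
1482 , 2064 , 2742 , 3516 , 4386
582 , 678 , 774 , 870
96 , 96 , 96
Fourth differences constant at 96.
870 + 96 = 966;  4386 + 966 = 5352;  16241 + 5352 = 21593;  49274 + 21593 = 70867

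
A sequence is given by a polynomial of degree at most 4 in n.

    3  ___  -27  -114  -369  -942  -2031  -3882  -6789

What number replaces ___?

-6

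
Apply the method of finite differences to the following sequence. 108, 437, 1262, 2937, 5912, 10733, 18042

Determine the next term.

28577

First differences: 329, 825, 1675, 2975, 4821, 7309
Second differences: 496, 850, 1300, 1846, 2488
Third differences: 354, 450, 546, 642
Fourth differences: 96, 96, 96
Fourth differences constant at 96.
642 + 96 = 738;  2488 + 738 = 3226;  7309 + 3226 = 10535;  18042 + 10535 = 28577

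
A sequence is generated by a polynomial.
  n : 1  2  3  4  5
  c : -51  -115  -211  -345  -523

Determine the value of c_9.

Δ: -64 , -96 , -134 , -178
Δ²: -32 , -38 , -44
Δ³: -6 , -6
Third differences constant at -6.
-44 − 6 = -50;  -178 − 50 = -228;  -523 − 228 = -751
-50 − 6 = -56;  -228 − 56 = -284;  -751 − 284 = -1035
-56 − 6 = -62;  -284 − 62 = -346;  -1035 − 346 = -1381
-62 − 6 = -68;  -346 − 68 = -414;  -1381 − 414 = -1795

-1795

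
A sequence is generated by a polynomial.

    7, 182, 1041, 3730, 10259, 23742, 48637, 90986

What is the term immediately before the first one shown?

-6

Δ: 175  859  2689  6529  13483  24895  42349
Δ²: 684  1830  3840  6954  11412  17454
Δ³: 1146  2010  3114  4458  6042
Δ⁴: 864  1104  1344  1584
Δ⁵: 240  240  240
The fifth differences are constant at 240.
Work back: 864 − 240 = 624;  1146 − 624 = 522;  684 − 522 = 162;  175 − 162 = 13;  7 − 13 = -6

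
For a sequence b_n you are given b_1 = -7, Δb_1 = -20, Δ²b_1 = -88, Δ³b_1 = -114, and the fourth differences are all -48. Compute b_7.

-4447

Build the table forward from the leading diagonal:
Fourth differences: -48  -48  -48  -48  -48  -48  -48
Third differences: -114  -162  -210  -258  -306  -354  -402
Second differences: -88  -202  -364  -574  -832  -1138  -1492
First differences: -20  -108  -310  -674  -1248  -2080  -3218
b: -7  -27  -135  -445  -1119  -2367  -4447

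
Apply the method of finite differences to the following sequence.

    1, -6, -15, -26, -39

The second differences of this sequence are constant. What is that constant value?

D1: -7, -9, -11, -13
D2: -2, -2, -2

-2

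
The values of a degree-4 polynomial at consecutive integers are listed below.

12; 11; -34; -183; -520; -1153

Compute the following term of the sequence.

D1: -1, -45, -149, -337, -633
D2: -44, -104, -188, -296
D3: -60, -84, -108
D4: -24, -24
Fourth differences constant at -24.
-108 − 24 = -132;  -296 − 132 = -428;  -633 − 428 = -1061;  -1153 − 1061 = -2214

-2214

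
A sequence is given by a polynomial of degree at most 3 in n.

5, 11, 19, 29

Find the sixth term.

Δ: 6, 8, 10
Δ²: 2, 2
Constant second difference = 2, so extend:
10 + 2 = 12;  29 + 12 = 41
12 + 2 = 14;  41 + 14 = 55

55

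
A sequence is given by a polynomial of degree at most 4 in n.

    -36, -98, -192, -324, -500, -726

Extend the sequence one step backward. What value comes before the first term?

D1: -62  -94  -132  -176  -226
D2: -32  -38  -44  -50
D3: -6  -6  -6
The third differences are constant at -6.
Work back: -32 + 6 = -26;  -62 + 26 = -36;  -36 + 36 = 0

0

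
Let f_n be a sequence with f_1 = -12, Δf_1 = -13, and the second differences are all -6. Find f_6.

Build the table forward from the leading diagonal:
Second differences: -6, -6, -6, -6, -6, -6
First differences: -13, -19, -25, -31, -37, -43
f: -12, -25, -44, -69, -100, -137

-137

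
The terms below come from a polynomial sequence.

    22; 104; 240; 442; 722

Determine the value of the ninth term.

82, 136, 202, 280
54, 66, 78
12, 12
The third differences are constant (12).
78 + 12 = 90;  280 + 90 = 370;  722 + 370 = 1092
90 + 12 = 102;  370 + 102 = 472;  1092 + 472 = 1564
102 + 12 = 114;  472 + 114 = 586;  1564 + 586 = 2150
114 + 12 = 126;  586 + 126 = 712;  2150 + 712 = 2862

2862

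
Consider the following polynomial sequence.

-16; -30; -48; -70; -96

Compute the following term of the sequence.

-126

Δ: -14, -18, -22, -26
Δ²: -4, -4, -4
Second differences constant at -4.
-26 − 4 = -30;  -96 − 30 = -126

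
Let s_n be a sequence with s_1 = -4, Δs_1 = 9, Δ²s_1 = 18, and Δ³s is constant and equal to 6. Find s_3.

32

Build the table forward from the leading diagonal:
Third differences: 6  6  6
Second differences: 18  24  30
First differences: 9  27  51
s: -4  5  32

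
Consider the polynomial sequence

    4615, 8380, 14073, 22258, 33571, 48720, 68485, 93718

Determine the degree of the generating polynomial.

4

D1: 3765, 5693, 8185, 11313, 15149, 19765, 25233
D2: 1928, 2492, 3128, 3836, 4616, 5468
D3: 564, 636, 708, 780, 852
D4: 72, 72, 72, 72
The fourth differences are constant, so the polynomial has degree 4.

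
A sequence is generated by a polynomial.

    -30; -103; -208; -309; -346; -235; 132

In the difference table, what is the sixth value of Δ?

D1: -73, -105, -101, -37, 111, 367
D2: -32, 4, 64, 148, 256
D3: 36, 60, 84, 108
D4: 24, 24, 24

367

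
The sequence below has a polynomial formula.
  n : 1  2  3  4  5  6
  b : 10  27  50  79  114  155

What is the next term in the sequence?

202

17 , 23 , 29 , 35 , 41
6 , 6 , 6 , 6
Second differences constant at 6.
41 + 6 = 47;  155 + 47 = 202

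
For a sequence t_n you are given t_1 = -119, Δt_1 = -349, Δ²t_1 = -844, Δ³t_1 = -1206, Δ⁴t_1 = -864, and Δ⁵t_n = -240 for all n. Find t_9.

-167999

Build the table forward from the leading diagonal:
Fifth differences: -240, -240, -240, -240, -240, -240, -240, -240, -240
Fourth differences: -864, -1104, -1344, -1584, -1824, -2064, -2304, -2544, -2784
Third differences: -1206, -2070, -3174, -4518, -6102, -7926, -9990, -12294, -14838
Second differences: -844, -2050, -4120, -7294, -11812, -17914, -25840, -35830, -48124
First differences: -349, -1193, -3243, -7363, -14657, -26469, -44383, -70223, -106053
t: -119, -468, -1661, -4904, -12267, -26924, -53393, -97776, -167999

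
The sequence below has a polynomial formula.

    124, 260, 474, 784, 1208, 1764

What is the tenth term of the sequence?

D1: 136 , 214 , 310 , 424 , 556
D2: 78 , 96 , 114 , 132
D3: 18 , 18 , 18
Third differences constant at 18.
132 + 18 = 150;  556 + 150 = 706;  1764 + 706 = 2470
150 + 18 = 168;  706 + 168 = 874;  2470 + 874 = 3344
168 + 18 = 186;  874 + 186 = 1060;  3344 + 1060 = 4404
186 + 18 = 204;  1060 + 204 = 1264;  4404 + 1264 = 5668

5668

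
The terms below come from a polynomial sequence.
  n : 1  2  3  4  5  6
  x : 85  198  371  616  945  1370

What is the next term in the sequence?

1903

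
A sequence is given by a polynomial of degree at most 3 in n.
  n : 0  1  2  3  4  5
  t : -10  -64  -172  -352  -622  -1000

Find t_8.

-2962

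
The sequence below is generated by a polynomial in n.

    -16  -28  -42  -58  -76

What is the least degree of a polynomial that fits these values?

2

Δ: -12, -14, -16, -18
Δ²: -2, -2, -2
The second differences are constant, so the polynomial has degree 2.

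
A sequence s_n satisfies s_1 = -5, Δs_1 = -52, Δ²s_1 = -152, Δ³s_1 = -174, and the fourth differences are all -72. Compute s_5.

-1893

Build the table forward from the leading diagonal:
D4: -72, -72, -72, -72, -72
D3: -174, -246, -318, -390, -462
D2: -152, -326, -572, -890, -1280
D1: -52, -204, -530, -1102, -1992
s: -5, -57, -261, -791, -1893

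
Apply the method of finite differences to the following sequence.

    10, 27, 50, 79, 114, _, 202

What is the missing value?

Using the first 5 terms:
Δ: 17  23  29  35
Δ²: 6  6  6
Constant second difference = 6.
Extend forward: 35 + 6 = 41;  114 + 41 = 155

155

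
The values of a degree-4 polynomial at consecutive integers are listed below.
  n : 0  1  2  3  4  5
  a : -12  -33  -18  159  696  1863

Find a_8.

12924

First differences: -21  15  177  537  1167
Second differences: 36  162  360  630
Third differences: 126  198  270
Fourth differences: 72  72
Fourth differences constant at 72.
270 + 72 = 342;  630 + 342 = 972;  1167 + 972 = 2139;  1863 + 2139 = 4002
342 + 72 = 414;  972 + 414 = 1386;  2139 + 1386 = 3525;  4002 + 3525 = 7527
414 + 72 = 486;  1386 + 486 = 1872;  3525 + 1872 = 5397;  7527 + 5397 = 12924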